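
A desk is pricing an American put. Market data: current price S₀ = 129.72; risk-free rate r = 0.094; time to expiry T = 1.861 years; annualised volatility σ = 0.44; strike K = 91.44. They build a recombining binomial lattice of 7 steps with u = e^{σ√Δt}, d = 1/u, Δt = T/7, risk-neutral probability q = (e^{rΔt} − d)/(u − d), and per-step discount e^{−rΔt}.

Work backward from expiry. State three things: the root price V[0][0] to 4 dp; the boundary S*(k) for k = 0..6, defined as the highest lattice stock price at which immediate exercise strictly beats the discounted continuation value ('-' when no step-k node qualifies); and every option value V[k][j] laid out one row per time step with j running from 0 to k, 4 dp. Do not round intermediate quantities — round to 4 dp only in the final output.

Δt=0.26586  u=1.25467  d=0.79702  q=0.49882  discount=0.97532
step 7 (expiry): payoffs max(K−S,0) = 64.9362 49.7180 25.7617 0.0000 0.0000 0.0000 0.0000 0.0000
step 6: (k=6,j=0): S=33.2535, (K−S)⁺=58.1865, hold=55.9297 ⇒ V=58.1865 exercise | (k=6,j=1): S=52.3472, (K−S)⁺=39.0928, hold=36.8360 ⇒ V=39.0928 exercise | (k=6,j=2): S=82.4044, (K−S)⁺=9.0356, hold=12.5926 ⇒ V=12.5926 continue | (k=6,j=3): S=129.7200, (K−S)⁺=0.0000, hold=0.0000 ⇒ V=0.0000 continue | (k=6,j=4): S=204.2037, (K−S)⁺=0.0000, hold=0.0000 ⇒ V=0.0000 continue | (k=6,j=5): S=321.4551, (K−S)⁺=0.0000, hold=0.0000 ⇒ V=0.0000 continue | (k=6,j=6): S=506.0308, (K−S)⁺=0.0000, hold=0.0000 ⇒ V=0.0000 continue  boundary S*=52.3472
step 5: (k=5,j=0): S=41.7220, (K−S)⁺=49.7180, hold=47.4612 ⇒ V=49.7180 exercise | (k=5,j=1): S=65.6783, (K−S)⁺=25.7617, hold=25.2354 ⇒ V=25.7617 exercise | (k=5,j=2): S=103.3900, (K−S)⁺=0.0000, hold=6.1554 ⇒ V=6.1554 continue | (k=5,j=3): S=162.7554, (K−S)⁺=0.0000, hold=0.0000 ⇒ V=0.0000 continue | (k=5,j=4): S=256.2076, (K−S)⁺=0.0000, hold=0.0000 ⇒ V=0.0000 continue | (k=5,j=5): S=403.3189, (K−S)⁺=0.0000, hold=0.0000 ⇒ V=0.0000 continue  boundary S*=65.6783
step 4: (k=4,j=0): S=52.3472, (K−S)⁺=39.0928, hold=36.8360 ⇒ V=39.0928 exercise | (k=4,j=1): S=82.4044, (K−S)⁺=9.0356, hold=15.5872 ⇒ V=15.5872 continue | (k=4,j=2): S=129.7200, (K−S)⁺=0.0000, hold=3.0088 ⇒ V=3.0088 continue | (k=4,j=3): S=204.2037, (K−S)⁺=0.0000, hold=0.0000 ⇒ V=0.0000 continue | (k=4,j=4): S=321.4551, (K−S)⁺=0.0000, hold=0.0000 ⇒ V=0.0000 continue  boundary S*=52.3472
step 3: (k=3,j=0): S=65.6783, (K−S)⁺=25.7617, hold=26.6923 ⇒ V=26.6923 continue | (k=3,j=1): S=103.3900, (K−S)⁺=0.0000, hold=9.0830 ⇒ V=9.0830 continue | (k=3,j=2): S=162.7554, (K−S)⁺=0.0000, hold=1.4707 ⇒ V=1.4707 continue | (k=3,j=3): S=256.2076, (K−S)⁺=0.0000, hold=0.0000 ⇒ V=0.0000 continue  boundary S*=-
step 2: (k=2,j=0): S=82.4044, (K−S)⁺=9.0356, hold=17.4664 ⇒ V=17.4664 continue | (k=2,j=1): S=129.7200, (K−S)⁺=0.0000, hold=5.1554 ⇒ V=5.1554 continue | (k=2,j=2): S=204.2037, (K−S)⁺=0.0000, hold=0.7189 ⇒ V=0.7189 continue  boundary S*=-
step 1: (k=1,j=0): S=103.3900, (K−S)⁺=0.0000, hold=11.0459 ⇒ V=11.0459 continue | (k=1,j=1): S=162.7554, (K−S)⁺=0.0000, hold=2.8698 ⇒ V=2.8698 continue  boundary S*=-
step 0: (k=0,j=0): S=129.7200, (K−S)⁺=0.0000, hold=6.7955 ⇒ V=6.7955 continue  boundary S*=-

price = 6.7955
boundary = - - - - 52.3472 65.6783 52.3472
tree:
6.7955
11.0459 2.8698
17.4664 5.1554 0.7189
26.6923 9.0830 1.4707 0.0000
39.0928 15.5872 3.0088 0.0000 0.0000
49.7180 25.7617 6.1554 0.0000 0.0000 0.0000
58.1865 39.0928 12.5926 0.0000 0.0000 0.0000 0.0000
64.9362 49.7180 25.7617 0.0000 0.0000 0.0000 0.0000 0.0000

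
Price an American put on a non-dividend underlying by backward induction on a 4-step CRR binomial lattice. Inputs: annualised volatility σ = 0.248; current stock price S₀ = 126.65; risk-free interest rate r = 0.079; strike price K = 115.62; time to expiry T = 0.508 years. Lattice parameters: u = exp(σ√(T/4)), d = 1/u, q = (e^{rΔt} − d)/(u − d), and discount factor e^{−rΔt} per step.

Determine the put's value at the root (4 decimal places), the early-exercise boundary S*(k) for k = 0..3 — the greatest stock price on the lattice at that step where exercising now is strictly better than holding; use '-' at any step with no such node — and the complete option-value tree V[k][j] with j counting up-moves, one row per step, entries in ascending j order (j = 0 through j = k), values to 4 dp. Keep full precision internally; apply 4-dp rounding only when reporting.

price = 3.2748
boundary = - - - 97.1531
tree:
3.2748
6.0465 0.9265
10.8174 2.0121 0.0000
18.4669 4.3697 0.0000 0.0000
26.6848 9.4897 0.0000 0.0000 0.0000

params: Δt=0.12700 u=1.09240 d=0.91541 q=0.53489 e^(-rΔt)=0.99002
t_4 payoffs: 26.6848 9.4897 0.0000 0.0000 0.0000
t_3: node(3,0) S=97.1531 payoff=18.4669 vs cont=17.3127 → 18.4669 [stop]  node(3,1) S=115.9371 payoff=0.0000 vs cont=4.3697 → 4.3697 [wait]  node(3,2) S=138.3528 payoff=0.0000 vs cont=0.0000 → 0.0000 [wait]  node(3,3) S=165.1026 payoff=0.0000 vs cont=0.0000 → 0.0000 [wait]  ⇒ S*(3)=97.1531
t_2: node(2,0) S=106.1303 payoff=9.4897 vs cont=10.8174 → 10.8174 [wait]  node(2,1) S=126.6500 payoff=0.0000 vs cont=2.0121 → 2.0121 [wait]  node(2,2) S=151.1371 payoff=0.0000 vs cont=0.0000 → 0.0000 [wait]  ⇒ S*(2)=-
t_1: node(1,0) S=115.9371 payoff=0.0000 vs cont=6.0465 → 6.0465 [wait]  node(1,1) S=138.3528 payoff=0.0000 vs cont=0.9265 → 0.9265 [wait]  ⇒ S*(1)=-
t_0: node(0,0) S=126.6500 payoff=0.0000 vs cont=3.2748 → 3.2748 [wait]  ⇒ S*(0)=-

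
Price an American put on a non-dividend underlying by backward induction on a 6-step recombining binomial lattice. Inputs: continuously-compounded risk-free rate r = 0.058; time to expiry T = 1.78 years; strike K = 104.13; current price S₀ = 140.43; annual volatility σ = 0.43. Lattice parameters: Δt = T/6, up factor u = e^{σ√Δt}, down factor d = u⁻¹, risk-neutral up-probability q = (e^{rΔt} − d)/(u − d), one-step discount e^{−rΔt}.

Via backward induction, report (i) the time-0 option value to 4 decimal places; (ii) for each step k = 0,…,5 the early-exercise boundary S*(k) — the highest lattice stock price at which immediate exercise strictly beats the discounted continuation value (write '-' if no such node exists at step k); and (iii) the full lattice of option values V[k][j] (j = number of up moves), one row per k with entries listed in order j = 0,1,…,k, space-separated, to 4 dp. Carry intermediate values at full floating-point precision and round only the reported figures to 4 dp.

params: Δt=0.29667 u=1.26391 d=0.79120 q=0.47843 e^(-rΔt)=0.98294
t_6 payoffs: 69.6818 49.1002 16.2219 0.0000 0.0000 0.0000 0.0000
t_5: node(5,0) S=43.5394 payoff=60.5906 vs cont=58.8142 → 60.5906 [stop]  node(5,1) S=69.5526 payoff=34.5774 vs cont=32.8010 → 34.5774 [stop]  node(5,2) S=111.1078 payoff=0.0000 vs cont=8.3165 → 8.3165 [wait]  node(5,3) S=177.4906 payoff=0.0000 vs cont=0.0000 → 0.0000 [wait]  node(5,4) S=283.5348 payoff=0.0000 vs cont=0.0000 → 0.0000 [wait]  node(5,5) S=452.9366 payoff=0.0000 vs cont=0.0000 → 0.0000 [wait]  ⇒ S*(5)=69.5526
t_4: node(4,0) S=55.0298 payoff=49.1002 vs cont=47.3238 → 49.1002 [stop]  node(4,1) S=87.9081 payoff=16.2219 vs cont=21.6379 → 21.6379 [wait]  node(4,2) S=140.4300 payoff=0.0000 vs cont=4.2637 → 4.2637 [wait]  node(4,3) S=224.3318 payoff=0.0000 vs cont=0.0000 → 0.0000 [wait]  node(4,4) S=358.3620 payoff=0.0000 vs cont=0.0000 → 0.0000 [wait]  ⇒ S*(4)=55.0298
t_3: node(3,0) S=69.5526 payoff=34.5774 vs cont=35.3480 → 35.3480 [wait]  node(3,1) S=111.1078 payoff=0.0000 vs cont=13.0982 → 13.0982 [wait]  node(3,2) S=177.4906 payoff=0.0000 vs cont=2.1859 → 2.1859 [wait]  node(3,3) S=283.5348 payoff=0.0000 vs cont=0.0000 → 0.0000 [wait]  ⇒ S*(3)=-
t_2: node(2,0) S=87.9081 payoff=16.2219 vs cont=24.2816 → 24.2816 [wait]  node(2,1) S=140.4300 payoff=0.0000 vs cont=7.7431 → 7.7431 [wait]  node(2,2) S=224.3318 payoff=0.0000 vs cont=1.1206 → 1.1206 [wait]  ⇒ S*(2)=-
t_1: node(1,0) S=111.1078 payoff=0.0000 vs cont=16.0898 → 16.0898 [wait]  node(1,1) S=177.4906 payoff=0.0000 vs cont=4.4967 → 4.4967 [wait]  ⇒ S*(1)=-
t_0: node(0,0) S=140.4300 payoff=0.0000 vs cont=10.3635 → 10.3635 [wait]  ⇒ S*(0)=-

price = 10.3635
boundary = - - - - 55.0298 69.5526
tree:
10.3635
16.0898 4.4967
24.2816 7.7431 1.1206
35.3480 13.0982 2.1859 0.0000
49.1002 21.6379 4.2637 0.0000 0.0000
60.5906 34.5774 8.3165 0.0000 0.0000 0.0000
69.6818 49.1002 16.2219 0.0000 0.0000 0.0000 0.0000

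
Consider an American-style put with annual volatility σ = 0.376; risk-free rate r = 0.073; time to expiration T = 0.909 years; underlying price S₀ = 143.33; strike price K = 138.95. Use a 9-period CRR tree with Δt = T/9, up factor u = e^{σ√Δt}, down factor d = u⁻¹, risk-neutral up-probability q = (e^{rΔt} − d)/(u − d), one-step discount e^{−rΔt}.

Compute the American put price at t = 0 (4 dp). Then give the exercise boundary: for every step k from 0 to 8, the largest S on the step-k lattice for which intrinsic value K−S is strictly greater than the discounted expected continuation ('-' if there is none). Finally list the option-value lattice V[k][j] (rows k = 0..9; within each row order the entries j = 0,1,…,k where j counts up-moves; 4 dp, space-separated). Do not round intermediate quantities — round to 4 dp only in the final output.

Δt=0.10100, u=1.12693, d=0.88737, q=0.50105, disc=e^(-rΔt)=0.99265
k=9 terminal: V=max(K-S,0) → 90.0539 76.8537 60.0898 38.8003 11.7634 0.0000 0.0000 0.0000 0.0000 0.0000
k=8: j=0 S=55.1023 intr=83.8477 cont=82.8269 V=83.8477[EX]; j=1 S=69.9781 intr=68.9719 cont=67.9512 V=68.9719[EX]; j=2 S=88.8697 intr=50.0803 cont=49.0596 V=50.0803[EX]; j=3 S=112.8614 intr=26.0886 cont=25.0679 V=26.0886[EX]; j=4 S=143.3300 intr=0.0000 cont=5.8262 V=5.8262[hold]; j=5 S=182.0241 intr=0.0000 cont=0.0000 V=0.0000[hold]; j=6 S=231.1642 intr=0.0000 cont=0.0000 V=0.0000[hold]; j=7 S=293.5705 intr=0.0000 cont=0.0000 V=0.0000[hold]; j=8 S=372.8242 intr=0.0000 cont=0.0000 V=0.0000[hold]  S*(8)=112.8614
k=7: j=0 S=62.0963 intr=76.8537 cont=75.8330 V=76.8537[EX]; j=1 S=78.8602 intr=60.0898 cont=59.0691 V=60.0898[EX]; j=2 S=100.1497 intr=38.8003 cont=37.7796 V=38.8003[EX]; j=3 S=127.1866 intr=11.7634 cont=15.8190 V=15.8190[hold]; j=4 S=161.5225 intr=0.0000 cont=2.8856 V=2.8856[hold]; j=5 S=205.1279 intr=0.0000 cont=0.0000 V=0.0000[hold]; j=6 S=260.5052 intr=0.0000 cont=0.0000 V=0.0000[hold]; j=7 S=330.8325 intr=0.0000 cont=0.0000 V=0.0000[hold]  S*(7)=100.1497
k=6: j=0 S=69.9781 intr=68.9719 cont=67.9512 V=68.9719[EX]; j=1 S=88.8697 intr=50.0803 cont=49.0596 V=50.0803[EX]; j=2 S=112.8614 intr=26.0886 cont=27.0850 V=27.0850[hold]; j=3 S=143.3300 intr=0.0000 cont=9.2701 V=9.2701[hold]; j=4 S=182.0241 intr=0.0000 cont=1.4292 V=1.4292[hold]; j=5 S=231.1642 intr=0.0000 cont=0.0000 V=0.0000[hold]; j=6 S=293.5705 intr=0.0000 cont=0.0000 V=0.0000[hold]  S*(6)=88.8697
k=5: j=0 S=78.8602 intr=60.0898 cont=59.0691 V=60.0898[EX]; j=1 S=100.1497 intr=38.8003 cont=38.2752 V=38.8003[EX]; j=2 S=127.1866 intr=11.7634 cont=18.0254 V=18.0254[hold]; j=3 S=161.5225 intr=0.0000 cont=5.3022 V=5.3022[hold]; j=4 S=205.1279 intr=0.0000 cont=0.7079 V=0.7079[hold]; j=5 S=260.5052 intr=0.0000 cont=0.0000 V=0.0000[hold]  S*(5)=100.1497
k=4: j=0 S=88.8697 intr=50.0803 cont=49.0596 V=50.0803[EX]; j=1 S=112.8614 intr=26.0886 cont=28.1824 V=28.1824[hold]; j=2 S=143.3300 intr=0.0000 cont=11.5648 V=11.5648[hold]; j=3 S=182.0241 intr=0.0000 cont=2.9781 V=2.9781[hold]; j=4 S=231.1642 intr=0.0000 cont=0.3506 V=0.3506[hold]  S*(4)=88.8697
k=3: j=0 S=100.1497 intr=38.8003 cont=38.8210 V=38.8210[hold]; j=1 S=127.1866 intr=11.7634 cont=19.7103 V=19.7103[hold]; j=2 S=161.5225 intr=0.0000 cont=7.2091 V=7.2091[hold]; j=3 S=205.1279 intr=0.0000 cont=1.6494 V=1.6494[hold]  S*(3)=-
k=2: j=0 S=112.8614 intr=26.0886 cont=29.0307 V=29.0307[hold]; j=1 S=143.3300 intr=0.0000 cont=13.3477 V=13.3477[hold]; j=2 S=182.0241 intr=0.0000 cont=4.3909 V=4.3909[hold]  S*(2)=-
k=1: j=0 S=127.1866 intr=11.7634 cont=21.0172 V=21.0172[hold]; j=1 S=161.5225 intr=0.0000 cont=8.7948 V=8.7948[hold]  S*(1)=-
k=0: j=0 S=143.3300 intr=0.0000 cont=14.7837 V=14.7837[hold]  S*(0)=-

price = 14.7837
boundary = - - - - 88.8697 100.1497 88.8697 100.1497 112.8614
tree:
14.7837
21.0172 8.7948
29.0307 13.3477 4.3909
38.8210 19.7103 7.2091 1.6494
50.0803 28.1824 11.5648 2.9781 0.3506
60.0898 38.8003 18.0254 5.3022 0.7079 0.0000
68.9719 50.0803 27.0850 9.2701 1.4292 0.0000 0.0000
76.8537 60.0898 38.8003 15.8190 2.8856 0.0000 0.0000 0.0000
83.8477 68.9719 50.0803 26.0886 5.8262 0.0000 0.0000 0.0000 0.0000
90.0539 76.8537 60.0898 38.8003 11.7634 0.0000 0.0000 0.0000 0.0000 0.0000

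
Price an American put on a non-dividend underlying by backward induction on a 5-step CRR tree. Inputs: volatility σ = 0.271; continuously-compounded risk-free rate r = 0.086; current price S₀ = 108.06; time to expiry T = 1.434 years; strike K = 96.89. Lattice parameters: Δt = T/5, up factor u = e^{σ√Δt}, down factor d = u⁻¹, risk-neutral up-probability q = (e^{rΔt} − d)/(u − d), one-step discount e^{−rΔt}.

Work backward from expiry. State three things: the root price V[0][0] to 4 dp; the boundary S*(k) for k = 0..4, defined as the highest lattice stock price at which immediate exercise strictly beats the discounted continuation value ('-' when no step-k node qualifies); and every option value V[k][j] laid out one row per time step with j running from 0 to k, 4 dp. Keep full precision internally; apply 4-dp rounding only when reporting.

Δt=0.28680, u=1.15619, d=0.86491, q=0.54951, disc=e^(-rΔt)=0.97564
k=5 terminal: V=max(K-S,0) → 44.5880 26.9740 3.4279 0.0000 0.0000 0.0000
k=4: j=0 S=60.4710 intr=36.4190 cont=34.0584 V=36.4190[EX]; j=1 S=80.8363 intr=16.0537 cont=13.6932 V=16.0537[EX]; j=2 S=108.0600 intr=0.0000 cont=1.5066 V=1.5066[hold]; j=3 S=144.4521 intr=0.0000 cont=0.0000 V=0.0000[hold]; j=4 S=193.1001 intr=0.0000 cont=0.0000 V=0.0000[hold]  S*(4)=80.8363
k=3: j=0 S=69.9160 intr=26.9740 cont=24.6134 V=26.9740[EX]; j=1 S=93.4621 intr=3.4279 cont=7.8636 V=7.8636[hold]; j=2 S=124.9379 intr=0.0000 cont=0.6622 V=0.6622[hold]; j=3 S=167.0141 intr=0.0000 cont=0.0000 V=0.0000[hold]  S*(3)=69.9160
k=2: j=0 S=80.8363 intr=16.0537 cont=16.0713 V=16.0713[hold]; j=1 S=108.0600 intr=0.0000 cont=3.8112 V=3.8112[hold]; j=2 S=144.4521 intr=0.0000 cont=0.2910 V=0.2910[hold]  S*(2)=-
k=1: j=0 S=93.4621 intr=3.4279 cont=9.1068 V=9.1068[hold]; j=1 S=124.9379 intr=0.0000 cont=1.8311 V=1.8311[hold]  S*(1)=-
k=0: j=0 S=108.0600 intr=0.0000 cont=4.9843 V=4.9843[hold]  S*(0)=-

price = 4.9843
boundary = - - - 69.9160 80.8363
tree:
4.9843
9.1068 1.8311
16.0713 3.8112 0.2910
26.9740 7.8636 0.6622 0.0000
36.4190 16.0537 1.5066 0.0000 0.0000
44.5880 26.9740 3.4279 0.0000 0.0000 0.0000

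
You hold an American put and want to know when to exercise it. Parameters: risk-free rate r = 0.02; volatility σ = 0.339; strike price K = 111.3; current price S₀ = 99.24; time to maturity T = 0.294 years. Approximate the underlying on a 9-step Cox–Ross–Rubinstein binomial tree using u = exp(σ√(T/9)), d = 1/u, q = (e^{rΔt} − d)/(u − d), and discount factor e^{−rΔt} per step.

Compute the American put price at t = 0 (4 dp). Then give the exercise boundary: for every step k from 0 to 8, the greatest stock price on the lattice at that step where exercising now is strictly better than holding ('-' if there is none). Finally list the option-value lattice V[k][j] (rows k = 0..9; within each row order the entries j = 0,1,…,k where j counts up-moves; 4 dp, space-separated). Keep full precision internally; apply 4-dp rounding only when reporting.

price = 14.9708
boundary = - - - 82.5768 77.6692 82.5768 87.7946 93.3420 99.2400
tree:
14.9708
19.1448 10.6466
23.7959 14.3298 6.8275
28.7232 18.6996 9.8010 3.7420
33.6308 23.5913 13.6336 5.8253 1.5787
38.2468 28.7232 18.2818 8.8142 2.7224 0.3906
42.5884 33.6308 23.5054 12.8697 4.6053 0.7664 0.0000
46.6720 38.2468 28.7232 17.9580 7.5913 1.5037 0.0000 0.0000
50.5130 42.5884 33.6308 23.5054 12.0600 2.9505 0.0000 0.0000 0.0000
54.1256 46.6720 38.2468 28.7232 17.9580 5.7894 0.0000 0.0000 0.0000 0.0000

Δt=0.03267, u=1.06319, d=0.94057, q=0.49002, disc=e^(-rΔt)=0.99935
k=9 terminal: V=max(K-S,0) → 54.1256 46.6720 38.2468 28.7232 17.9580 5.7894 0.0000 0.0000 0.0000 0.0000
k=8: j=0 S=60.7870 intr=50.5130 cont=50.4403 V=50.5130[EX]; j=1 S=68.7116 intr=42.5884 cont=42.5157 V=42.5884[EX]; j=2 S=77.6692 intr=33.6308 cont=33.5581 V=33.6308[EX]; j=3 S=87.7946 intr=23.5054 cont=23.4327 V=23.5054[EX]; j=4 S=99.2400 intr=12.0600 cont=11.9873 V=12.0600[EX]; j=5 S=112.1775 intr=0.0000 cont=2.9505 V=2.9505[hold]; j=6 S=126.8016 intr=0.0000 cont=0.0000 V=0.0000[hold]; j=7 S=143.3322 intr=0.0000 cont=0.0000 V=0.0000[hold]; j=8 S=162.0178 intr=0.0000 cont=0.0000 V=0.0000[hold]  S*(8)=99.2400
k=7: j=0 S=64.6280 intr=46.6720 cont=46.5994 V=46.6720[EX]; j=1 S=73.0532 intr=38.2468 cont=38.1741 V=38.2468[EX]; j=2 S=82.5768 intr=28.7232 cont=28.6505 V=28.7232[EX]; j=3 S=93.3420 intr=17.9580 cont=17.8853 V=17.9580[EX]; j=4 S=105.5106 intr=5.7894 cont=7.5913 V=7.5913[hold]; j=5 S=119.2656 intr=0.0000 cont=1.5037 V=1.5037[hold]; j=6 S=134.8137 intr=0.0000 cont=0.0000 V=0.0000[hold]; j=7 S=152.3888 intr=0.0000 cont=0.0000 V=0.0000[hold]  S*(7)=93.3420
k=6: j=0 S=68.7116 intr=42.5884 cont=42.5157 V=42.5884[EX]; j=1 S=77.6692 intr=33.6308 cont=33.5581 V=33.6308[EX]; j=2 S=87.7946 intr=23.5054 cont=23.4327 V=23.5054[EX]; j=3 S=99.2400 intr=12.0600 cont=12.8697 V=12.8697[hold]; j=4 S=112.1775 intr=0.0000 cont=4.6053 V=4.6053[hold]; j=5 S=126.8016 intr=0.0000 cont=0.7664 V=0.7664[hold]; j=6 S=143.3322 intr=0.0000 cont=0.0000 V=0.0000[hold]  S*(6)=87.7946
k=5: j=0 S=73.0532 intr=38.2468 cont=38.1741 V=38.2468[EX]; j=1 S=82.5768 intr=28.7232 cont=28.6505 V=28.7232[EX]; j=2 S=93.3420 intr=17.9580 cont=18.2818 V=18.2818[hold]; j=3 S=105.5106 intr=5.7894 cont=8.8142 V=8.8142[hold]; j=4 S=119.2656 intr=0.0000 cont=2.7224 V=2.7224[hold]; j=5 S=134.8137 intr=0.0000 cont=0.3906 V=0.3906[hold]  S*(5)=82.5768
k=4: j=0 S=77.6692 intr=33.6308 cont=33.5581 V=33.6308[EX]; j=1 S=87.7946 intr=23.5054 cont=23.5913 V=23.5913[hold]; j=2 S=99.2400 intr=12.0600 cont=13.6336 V=13.6336[hold]; j=3 S=112.1775 intr=0.0000 cont=5.8253 V=5.8253[hold]; j=4 S=126.8016 intr=0.0000 cont=1.5787 V=1.5787[hold]  S*(4)=77.6692
k=3: j=0 S=82.5768 intr=28.7232 cont=28.6925 V=28.7232[EX]; j=1 S=93.3420 intr=17.9580 cont=18.6996 V=18.6996[hold]; j=2 S=105.5106 intr=5.7894 cont=9.8010 V=9.8010[hold]; j=3 S=119.2656 intr=0.0000 cont=3.7420 V=3.7420[hold]  S*(3)=82.5768
k=2: j=0 S=87.7946 intr=23.5054 cont=23.7959 V=23.7959[hold]; j=1 S=99.2400 intr=12.0600 cont=14.3298 V=14.3298[hold]; j=2 S=112.1775 intr=0.0000 cont=6.8275 V=6.8275[hold]  S*(2)=-
k=1: j=0 S=93.3420 intr=17.9580 cont=19.1448 V=19.1448[hold]; j=1 S=105.5106 intr=5.7894 cont=10.6466 V=10.6466[hold]  S*(1)=-
k=0: j=0 S=99.2400 intr=12.0600 cont=14.9708 V=14.9708[hold]  S*(0)=-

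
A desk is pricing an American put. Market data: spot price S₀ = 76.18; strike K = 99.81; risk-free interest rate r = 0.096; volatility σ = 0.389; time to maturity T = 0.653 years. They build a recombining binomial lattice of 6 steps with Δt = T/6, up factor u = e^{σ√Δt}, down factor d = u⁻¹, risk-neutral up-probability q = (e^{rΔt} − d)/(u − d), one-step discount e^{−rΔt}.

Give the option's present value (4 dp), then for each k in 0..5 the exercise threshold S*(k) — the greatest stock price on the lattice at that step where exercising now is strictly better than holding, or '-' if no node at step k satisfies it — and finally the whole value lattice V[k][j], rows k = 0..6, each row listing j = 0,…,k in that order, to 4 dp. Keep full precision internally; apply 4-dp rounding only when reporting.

price = 24.0036
boundary = - 67.0051 76.1800 67.0051 76.1800 86.6112
tree:
24.0036
32.8049 16.0012
40.8749 23.6300 8.9656
47.9729 32.8049 14.8826 3.4378
54.2160 40.8749 23.6300 6.7440 0.3165
59.7072 47.9729 32.8049 13.1988 0.6510 0.0000
64.5371 54.2160 40.8749 23.6300 1.3392 0.0000 0.0000

params: Δt=0.10883 u=1.13693 d=0.87956 q=0.50877 e^(-rΔt)=0.98961
t_6 payoffs: 64.5371 54.2160 40.8749 23.6300 1.3392 0.0000 0.0000
t_5: node(5,0) S=40.1028 payoff=59.7072 vs cont=58.6698 → 59.7072 [stop]  node(5,1) S=51.8371 payoff=47.9729 vs cont=46.9355 → 47.9729 [stop]  node(5,2) S=67.0051 payoff=32.8049 vs cont=31.7675 → 32.8049 [stop]  node(5,3) S=86.6112 payoff=13.1988 vs cont=12.1614 → 13.1988 [stop]  node(5,4) S=111.9543 payoff=0.0000 vs cont=0.6510 → 0.6510 [wait]  node(5,5) S=144.7130 payoff=0.0000 vs cont=0.0000 → 0.0000 [wait]  ⇒ S*(5)=86.6112
t_4: node(4,0) S=45.5940 payoff=54.2160 vs cont=53.1786 → 54.2160 [stop]  node(4,1) S=58.9351 payoff=40.8749 vs cont=39.8375 → 40.8749 [stop]  node(4,2) S=76.1800 payoff=23.6300 vs cont=22.5926 → 23.6300 [stop]  node(4,3) S=98.4708 payoff=1.3392 vs cont=6.7440 → 6.7440 [wait]  node(4,4) S=127.2841 payoff=0.0000 vs cont=0.3165 → 0.3165 [wait]  ⇒ S*(4)=76.1800
t_3: node(3,0) S=51.8371 payoff=47.9729 vs cont=46.9355 → 47.9729 [stop]  node(3,1) S=67.0051 payoff=32.8049 vs cont=31.7675 → 32.8049 [stop]  node(3,2) S=86.6112 payoff=13.1988 vs cont=14.8826 → 14.8826 [wait]  node(3,3) S=111.9543 payoff=0.0000 vs cont=3.4378 → 3.4378 [wait]  ⇒ S*(3)=67.0051
t_2: node(2,0) S=58.9351 payoff=40.8749 vs cont=39.8375 → 40.8749 [stop]  node(2,1) S=76.1800 payoff=23.6300 vs cont=23.4404 → 23.6300 [stop]  node(2,2) S=98.4708 payoff=1.3392 vs cont=8.9656 → 8.9656 [wait]  ⇒ S*(2)=76.1800
t_1: node(1,0) S=67.0051 payoff=32.8049 vs cont=31.7675 → 32.8049 [stop]  node(1,1) S=86.6112 payoff=13.1988 vs cont=16.0012 → 16.0012 [wait]  ⇒ S*(1)=67.0051
t_0: node(0,0) S=76.1800 payoff=23.6300 vs cont=24.0036 → 24.0036 [wait]  ⇒ S*(0)=-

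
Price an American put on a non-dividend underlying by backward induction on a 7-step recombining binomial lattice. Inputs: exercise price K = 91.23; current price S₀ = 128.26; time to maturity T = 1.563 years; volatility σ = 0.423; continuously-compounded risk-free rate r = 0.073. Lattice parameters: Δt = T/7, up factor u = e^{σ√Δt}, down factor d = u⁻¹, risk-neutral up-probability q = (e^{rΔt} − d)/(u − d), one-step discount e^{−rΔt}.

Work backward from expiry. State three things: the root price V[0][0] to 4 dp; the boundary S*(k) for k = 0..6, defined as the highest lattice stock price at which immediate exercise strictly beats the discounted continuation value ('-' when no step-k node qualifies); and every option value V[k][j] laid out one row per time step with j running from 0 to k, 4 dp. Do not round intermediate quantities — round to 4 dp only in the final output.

price = 6.2940
boundary = - - - - 57.6584 47.2124 57.6584
tree:
6.2940
10.0227 2.6397
15.5398 4.6394 0.6553
23.3132 8.0026 1.3086 0.0000
33.5716 13.4602 2.6133 0.0000 0.0000
44.0176 21.8457 5.2190 0.0000 0.0000 0.0000
52.5712 33.5716 10.4225 0.0000 0.0000 0.0000 0.0000
59.5750 44.0176 20.8142 0.0000 0.0000 0.0000 0.0000 0.0000

Δt=0.22329  u=1.22126  d=0.81883  q=0.49103  discount=0.98383
step 7 (expiry): payoffs max(K−S,0) = 59.5750 44.0176 20.8142 0.0000 0.0000 0.0000 0.0000 0.0000
step 6: (k=6,j=0): S=38.6588, (K−S)⁺=52.5712, hold=51.0962 ⇒ V=52.5712 exercise | (k=6,j=1): S=57.6584, (K−S)⁺=33.5716, hold=32.0966 ⇒ V=33.5716 exercise | (k=6,j=2): S=85.9958, (K−S)⁺=5.2342, hold=10.4225 ⇒ V=10.4225 continue | (k=6,j=3): S=128.2600, (K−S)⁺=0.0000, hold=0.0000 ⇒ V=0.0000 continue | (k=6,j=4): S=191.2958, (K−S)⁺=0.0000, hold=0.0000 ⇒ V=0.0000 continue | (k=6,j=5): S=285.3117, (K−S)⁺=0.0000, hold=0.0000 ⇒ V=0.0000 continue | (k=6,j=6): S=425.5335, (K−S)⁺=0.0000, hold=0.0000 ⇒ V=0.0000 continue  boundary S*=57.6584
step 5: (k=5,j=0): S=47.2124, (K−S)⁺=44.0176, hold=42.5426 ⇒ V=44.0176 exercise | (k=5,j=1): S=70.4158, (K−S)⁺=20.8142, hold=21.8457 ⇒ V=21.8457 continue | (k=5,j=2): S=105.0229, (K−S)⁺=0.0000, hold=5.2190 ⇒ V=5.2190 continue | (k=5,j=3): S=156.6384, (K−S)⁺=0.0000, hold=0.0000 ⇒ V=0.0000 continue | (k=5,j=4): S=233.6213, (K−S)⁺=0.0000, hold=0.0000 ⇒ V=0.0000 continue | (k=5,j=5): S=348.4389, (K−S)⁺=0.0000, hold=0.0000 ⇒ V=0.0000 continue  boundary S*=47.2124
step 4: (k=4,j=0): S=57.6584, (K−S)⁺=33.5716, hold=32.5949 ⇒ V=33.5716 exercise | (k=4,j=1): S=85.9958, (K−S)⁺=5.2342, hold=13.4602 ⇒ V=13.4602 continue | (k=4,j=2): S=128.2600, (K−S)⁺=0.0000, hold=2.6133 ⇒ V=2.6133 continue | (k=4,j=3): S=191.2958, (K−S)⁺=0.0000, hold=0.0000 ⇒ V=0.0000 continue | (k=4,j=4): S=285.3117, (K−S)⁺=0.0000, hold=0.0000 ⇒ V=0.0000 continue  boundary S*=57.6584
step 3: (k=3,j=0): S=70.4158, (K−S)⁺=20.8142, hold=23.3132 ⇒ V=23.3132 continue | (k=3,j=1): S=105.0229, (K−S)⁺=0.0000, hold=8.0026 ⇒ V=8.0026 continue | (k=3,j=2): S=156.6384, (K−S)⁺=0.0000, hold=1.3086 ⇒ V=1.3086 continue | (k=3,j=3): S=233.6213, (K−S)⁺=0.0000, hold=0.0000 ⇒ V=0.0000 continue  boundary S*=-
step 2: (k=2,j=0): S=85.9958, (K−S)⁺=5.2342, hold=15.5398 ⇒ V=15.5398 continue | (k=2,j=1): S=128.2600, (K−S)⁺=0.0000, hold=4.6394 ⇒ V=4.6394 continue | (k=2,j=2): S=191.2958, (K−S)⁺=0.0000, hold=0.6553 ⇒ V=0.6553 continue  boundary S*=-
step 1: (k=1,j=0): S=105.0229, (K−S)⁺=0.0000, hold=10.0227 ⇒ V=10.0227 continue | (k=1,j=1): S=156.6384, (K−S)⁺=0.0000, hold=2.6397 ⇒ V=2.6397 continue  boundary S*=-
step 0: (k=0,j=0): S=128.2600, (K−S)⁺=0.0000, hold=6.2940 ⇒ V=6.2940 continue  boundary S*=-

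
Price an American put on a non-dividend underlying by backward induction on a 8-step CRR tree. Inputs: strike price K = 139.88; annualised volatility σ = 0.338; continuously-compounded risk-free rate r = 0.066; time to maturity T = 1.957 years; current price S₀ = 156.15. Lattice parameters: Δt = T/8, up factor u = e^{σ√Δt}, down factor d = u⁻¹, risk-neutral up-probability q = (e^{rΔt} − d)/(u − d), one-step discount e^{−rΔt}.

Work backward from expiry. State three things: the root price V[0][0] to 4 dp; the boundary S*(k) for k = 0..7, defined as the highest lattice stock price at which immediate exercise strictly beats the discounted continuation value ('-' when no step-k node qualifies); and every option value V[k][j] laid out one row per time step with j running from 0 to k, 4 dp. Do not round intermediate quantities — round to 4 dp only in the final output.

params: Δt=0.24463 u=1.18196 d=0.84605 q=0.50676 e^(-rΔt)=0.98398
t_8 payoffs: 98.8858 82.6100 59.8722 28.1070 0.0000 0.0000 0.0000 0.0000 0.0000
t_7: node(7,0) S=48.4534 payoff=91.4266 vs cont=89.1863 → 91.4266 [stop]  node(7,1) S=67.6908 payoff=72.1892 vs cont=69.9489 → 72.1892 [stop]  node(7,2) S=94.5659 payoff=45.3141 vs cont=43.0738 → 45.3141 [stop]  node(7,3) S=132.1112 payoff=7.7688 vs cont=13.6415 → 13.6415 [wait]  node(7,4) S=184.5629 payoff=0.0000 vs cont=0.0000 → 0.0000 [wait]  node(7,5) S=257.8395 payoff=0.0000 vs cont=0.0000 → 0.0000 [wait]  node(7,6) S=360.2088 payoff=0.0000 vs cont=0.0000 → 0.0000 [wait]  node(7,7) S=503.2217 payoff=0.0000 vs cont=0.0000 → 0.0000 [wait]  ⇒ S*(7)=94.5659
t_6: node(6,0) S=57.2700 payoff=82.6100 vs cont=80.3697 → 82.6100 [stop]  node(6,1) S=80.0078 payoff=59.8722 vs cont=57.6320 → 59.8722 [stop]  node(6,2) S=111.7730 payoff=28.1070 vs cont=28.7951 → 28.7951 [wait]  node(6,3) S=156.1500 payoff=0.0000 vs cont=6.6208 → 6.6208 [wait]  node(6,4) S=218.1458 payoff=0.0000 vs cont=0.0000 → 0.0000 [wait]  node(6,5) S=304.7557 payoff=0.0000 vs cont=0.0000 → 0.0000 [wait]  node(6,6) S=425.7521 payoff=0.0000 vs cont=0.0000 → 0.0000 [wait]  ⇒ S*(6)=80.0078
t_5: node(5,0) S=67.6908 payoff=72.1892 vs cont=69.9489 → 72.1892 [stop]  node(5,1) S=94.5659 payoff=45.3141 vs cont=43.4169 → 45.3141 [stop]  node(5,2) S=132.1112 payoff=7.7688 vs cont=17.2769 → 17.2769 [wait]  node(5,3) S=184.5629 payoff=0.0000 vs cont=3.2133 → 3.2133 [wait]  node(5,4) S=257.8395 payoff=0.0000 vs cont=0.0000 → 0.0000 [wait]  node(5,5) S=360.2088 payoff=0.0000 vs cont=0.0000 → 0.0000 [wait]  ⇒ S*(5)=94.5659
t_4: node(4,0) S=80.0078 payoff=59.8722 vs cont=57.6320 → 59.8722 [stop]  node(4,1) S=111.7730 payoff=28.1070 vs cont=30.6078 → 30.6078 [wait]  node(4,2) S=156.1500 payoff=0.0000 vs cont=9.9875 → 9.9875 [wait]  node(4,3) S=218.1458 payoff=0.0000 vs cont=1.5596 → 1.5596 [wait]  node(4,4) S=304.7557 payoff=0.0000 vs cont=0.0000 → 0.0000 [wait]  ⇒ S*(4)=80.0078
t_3: node(3,0) S=94.5659 payoff=45.3141 vs cont=44.3209 → 45.3141 [stop]  node(3,1) S=132.1112 payoff=7.7688 vs cont=19.8354 → 19.8354 [wait]  node(3,2) S=184.5629 payoff=0.0000 vs cont=5.6250 → 5.6250 [wait]  node(3,3) S=257.8395 payoff=0.0000 vs cont=0.7569 → 0.7569 [wait]  ⇒ S*(3)=94.5659
t_2: node(2,0) S=111.7730 payoff=28.1070 vs cont=31.8836 → 31.8836 [wait]  node(2,1) S=156.1500 payoff=0.0000 vs cont=12.4318 → 12.4318 [wait]  node(2,2) S=218.1458 payoff=0.0000 vs cont=3.1075 → 3.1075 [wait]  ⇒ S*(2)=-
t_1: node(1,0) S=132.1112 payoff=7.7688 vs cont=21.6735 → 21.6735 [wait]  node(1,1) S=184.5629 payoff=0.0000 vs cont=7.5832 → 7.5832 [wait]  ⇒ S*(1)=-
t_0: node(0,0) S=156.1500 payoff=0.0000 vs cont=14.3004 → 14.3004 [wait]  ⇒ S*(0)=-

price = 14.3004
boundary = - - - 94.5659 80.0078 94.5659 80.0078 94.5659
tree:
14.3004
21.6735 7.5832
31.8836 12.4318 3.1075
45.3141 19.8354 5.6250 0.7569
59.8722 30.6078 9.9875 1.5596 0.0000
72.1892 45.3141 17.2769 3.2133 0.0000 0.0000
82.6100 59.8722 28.7951 6.6208 0.0000 0.0000 0.0000
91.4266 72.1892 45.3141 13.6415 0.0000 0.0000 0.0000 0.0000
98.8858 82.6100 59.8722 28.1070 0.0000 0.0000 0.0000 0.0000 0.0000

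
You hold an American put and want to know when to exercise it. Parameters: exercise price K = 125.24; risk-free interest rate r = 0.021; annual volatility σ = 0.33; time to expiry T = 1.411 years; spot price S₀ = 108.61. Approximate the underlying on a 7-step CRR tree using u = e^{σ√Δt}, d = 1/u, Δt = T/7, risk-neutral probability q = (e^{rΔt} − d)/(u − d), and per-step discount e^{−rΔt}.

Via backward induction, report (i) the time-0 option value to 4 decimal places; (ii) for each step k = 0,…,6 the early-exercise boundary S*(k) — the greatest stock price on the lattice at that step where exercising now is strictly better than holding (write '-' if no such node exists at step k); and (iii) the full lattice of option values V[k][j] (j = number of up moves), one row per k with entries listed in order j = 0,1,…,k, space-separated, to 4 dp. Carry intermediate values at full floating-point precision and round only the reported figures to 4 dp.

Δt=0.20157  u=1.15970  d=0.86229  q=0.47729  discount=0.99578
step 7 (expiry): payoffs max(K−S,0) = 86.7403 73.4619 55.6037 31.5863 0.0000 0.0000 0.0000 0.0000
step 6: (k=6,j=0): S=44.6480, (K−S)⁺=80.5920, hold=80.0630 ⇒ V=80.5920 exercise | (k=6,j=1): S=60.0470, (K−S)⁺=65.1930, hold=64.6640 ⇒ V=65.1930 exercise | (k=6,j=2): S=80.7570, (K−S)⁺=44.4830, hold=43.9539 ⇒ V=44.4830 exercise | (k=6,j=3): S=108.6100, (K−S)⁺=16.6300, hold=16.4407 ⇒ V=16.6300 exercise | (k=6,j=4): S=146.0694, (K−S)⁺=0.0000, hold=0.0000 ⇒ V=0.0000 continue | (k=6,j=5): S=196.4484, (K−S)⁺=0.0000, hold=0.0000 ⇒ V=0.0000 continue | (k=6,j=6): S=264.2031, (K−S)⁺=0.0000, hold=0.0000 ⇒ V=0.0000 continue  boundary S*=108.6100
step 5: (k=5,j=0): S=51.7781, (K−S)⁺=73.4619, hold=72.9329 ⇒ V=73.4619 exercise | (k=5,j=1): S=69.6363, (K−S)⁺=55.6037, hold=55.0747 ⇒ V=55.6037 exercise | (k=5,j=2): S=93.6537, (K−S)⁺=31.5863, hold=31.0572 ⇒ V=31.5863 exercise | (k=5,j=3): S=125.9547, (K−S)⁺=0.0000, hold=8.6559 ⇒ V=8.6559 continue | (k=5,j=4): S=169.3963, (K−S)⁺=0.0000, hold=0.0000 ⇒ V=0.0000 continue | (k=5,j=5): S=227.8208, (K−S)⁺=0.0000, hold=0.0000 ⇒ V=0.0000 continue  boundary S*=93.6537
step 4: (k=4,j=0): S=60.0470, (K−S)⁺=65.1930, hold=64.6640 ⇒ V=65.1930 exercise | (k=4,j=1): S=80.7570, (K−S)⁺=44.4830, hold=43.9539 ⇒ V=44.4830 exercise | (k=4,j=2): S=108.6100, (K−S)⁺=16.6300, hold=20.5546 ⇒ V=20.5546 continue | (k=4,j=3): S=146.0694, (K−S)⁺=0.0000, hold=4.5054 ⇒ V=4.5054 continue | (k=4,j=4): S=196.4484, (K−S)⁺=0.0000, hold=0.0000 ⇒ V=0.0000 continue  boundary S*=80.7570
step 3: (k=3,j=0): S=69.6363, (K−S)⁺=55.6037, hold=55.0747 ⇒ V=55.6037 exercise | (k=3,j=1): S=93.6537, (K−S)⁺=31.5863, hold=32.9225 ⇒ V=32.9225 continue | (k=3,j=2): S=125.9547, (K−S)⁺=0.0000, hold=12.8400 ⇒ V=12.8400 continue | (k=3,j=3): S=169.3963, (K−S)⁺=0.0000, hold=2.3451 ⇒ V=2.3451 continue  boundary S*=69.6363
step 2: (k=2,j=0): S=80.7570, (K−S)⁺=44.4830, hold=44.5890 ⇒ V=44.5890 continue | (k=2,j=1): S=108.6100, (K−S)⁺=16.6300, hold=23.2387 ⇒ V=23.2387 continue | (k=2,j=2): S=146.0694, (K−S)⁺=0.0000, hold=7.7978 ⇒ V=7.7978 continue  boundary S*=-
step 1: (k=1,j=0): S=93.6537, (K−S)⁺=31.5863, hold=34.2534 ⇒ V=34.2534 continue | (k=1,j=1): S=125.9547, (K−S)⁺=0.0000, hold=15.8019 ⇒ V=15.8019 continue  boundary S*=-
step 0: (k=0,j=0): S=108.6100, (K−S)⁺=16.6300, hold=25.3392 ⇒ V=25.3392 continue  boundary S*=-

price = 25.3392
boundary = - - - 69.6363 80.7570 93.6537 108.6100
tree:
25.3392
34.2534 15.8019
44.5890 23.2387 7.7978
55.6037 32.9225 12.8400 2.3451
65.1930 44.4830 20.5546 4.5054 0.0000
73.4619 55.6037 31.5863 8.6559 0.0000 0.0000
80.5920 65.1930 44.4830 16.6300 0.0000 0.0000 0.0000
86.7403 73.4619 55.6037 31.5863 0.0000 0.0000 0.0000 0.0000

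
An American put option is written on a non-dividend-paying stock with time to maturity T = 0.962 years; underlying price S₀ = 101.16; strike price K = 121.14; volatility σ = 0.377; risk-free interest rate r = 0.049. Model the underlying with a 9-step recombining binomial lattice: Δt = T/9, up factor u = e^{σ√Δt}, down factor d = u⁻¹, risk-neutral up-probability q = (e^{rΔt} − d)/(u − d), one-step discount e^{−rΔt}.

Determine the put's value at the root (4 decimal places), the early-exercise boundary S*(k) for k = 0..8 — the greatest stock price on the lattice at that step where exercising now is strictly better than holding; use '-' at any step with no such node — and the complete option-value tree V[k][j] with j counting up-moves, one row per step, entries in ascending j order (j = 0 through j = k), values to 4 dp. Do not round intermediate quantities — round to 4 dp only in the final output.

price = 25.5485
boundary = - - 79.0588 69.8909 79.0588 69.8909 79.0588 89.4292 101.1600
tree:
25.5485
33.2768 17.7934
42.0812 24.4867 11.0307
51.2491 32.6627 16.2553 5.7212
59.3538 42.0812 23.2280 9.1858 2.1832
66.5187 51.2491 31.9776 14.3871 3.8808 0.4429
72.8527 59.3538 42.0812 21.8239 6.8154 0.8738 0.0000
78.4522 66.5187 51.2491 31.7108 11.7867 1.7240 0.0000 0.0000
83.4024 72.8527 59.3538 42.0812 19.9800 3.4013 0.0000 0.0000 0.0000
87.7786 78.4522 66.5187 51.2491 31.7108 6.7105 0.0000 0.0000 0.0000 0.0000

params: Δt=0.10689 u=1.13117 d=0.88404 q=0.49047 e^(-rΔt)=0.99478
t_9 payoffs: 87.7786 78.4522 66.5187 51.2491 31.7108 6.7105 0.0000 0.0000 0.0000 0.0000
t_8: node(8,0) S=37.7376 payoff=83.4024 vs cont=82.7696 → 83.4024 [stop]  node(8,1) S=48.2873 payoff=72.8527 vs cont=72.2199 → 72.8527 [stop]  node(8,2) S=61.7862 payoff=59.3538 vs cont=58.7210 → 59.3538 [stop]  node(8,3) S=79.0588 payoff=42.0812 vs cont=41.4484 → 42.0812 [stop]  node(8,4) S=101.1600 payoff=19.9800 vs cont=19.3472 → 19.9800 [stop]  node(8,5) S=129.4397 payoff=0.0000 vs cont=3.4013 → 3.4013 [wait]  node(8,6) S=165.6251 payoff=0.0000 vs cont=0.0000 → 0.0000 [wait]  node(8,7) S=211.9263 payoff=0.0000 vs cont=0.0000 → 0.0000 [wait]  node(8,8) S=271.1712 payoff=0.0000 vs cont=0.0000 → 0.0000 [wait]  ⇒ S*(8)=101.1600
t_7: node(7,0) S=42.6878 payoff=78.4522 vs cont=77.8194 → 78.4522 [stop]  node(7,1) S=54.6213 payoff=66.5187 vs cont=65.8859 → 66.5187 [stop]  node(7,2) S=69.8909 payoff=51.2491 vs cont=50.6163 → 51.2491 [stop]  node(7,3) S=89.4292 payoff=31.7108 vs cont=31.0780 → 31.7108 [stop]  node(7,4) S=114.4295 payoff=6.7105 vs cont=11.7867 → 11.7867 [wait]  node(7,5) S=146.4188 payoff=0.0000 vs cont=1.7240 → 1.7240 [wait]  node(7,6) S=187.3508 payoff=0.0000 vs cont=0.0000 → 0.0000 [wait]  node(7,7) S=239.7255 payoff=0.0000 vs cont=0.0000 → 0.0000 [wait]  ⇒ S*(7)=89.4292
t_6: node(6,0) S=48.2873 payoff=72.8527 vs cont=72.2199 → 72.8527 [stop]  node(6,1) S=61.7862 payoff=59.3538 vs cont=58.7210 → 59.3538 [stop]  node(6,2) S=79.0588 payoff=42.0812 vs cont=41.4484 → 42.0812 [stop]  node(6,3) S=101.1600 payoff=19.9800 vs cont=21.8239 → 21.8239 [wait]  node(6,4) S=129.4397 payoff=0.0000 vs cont=6.8154 → 6.8154 [wait]  node(6,5) S=165.6251 payoff=0.0000 vs cont=0.8738 → 0.8738 [wait]  node(6,6) S=211.9263 payoff=0.0000 vs cont=0.0000 → 0.0000 [wait]  ⇒ S*(6)=79.0588
t_5: node(5,0) S=54.6213 payoff=66.5187 vs cont=65.8859 → 66.5187 [stop]  node(5,1) S=69.8909 payoff=51.2491 vs cont=50.6163 → 51.2491 [stop]  node(5,2) S=89.4292 payoff=31.7108 vs cont=31.9776 → 31.9776 [wait]  node(5,3) S=114.4295 payoff=6.7105 vs cont=14.3871 → 14.3871 [wait]  node(5,4) S=146.4188 payoff=0.0000 vs cont=3.8808 → 3.8808 [wait]  node(5,5) S=187.3508 payoff=0.0000 vs cont=0.4429 → 0.4429 [wait]  ⇒ S*(5)=69.8909
t_4: node(4,0) S=61.7862 payoff=59.3538 vs cont=58.7210 → 59.3538 [stop]  node(4,1) S=79.0588 payoff=42.0812 vs cont=41.5786 → 42.0812 [stop]  node(4,2) S=101.1600 payoff=19.9800 vs cont=23.2280 → 23.2280 [wait]  node(4,3) S=129.4397 payoff=0.0000 vs cont=9.1858 → 9.1858 [wait]  node(4,4) S=165.6251 payoff=0.0000 vs cont=2.1832 → 2.1832 [wait]  ⇒ S*(4)=79.0588
t_3: node(3,0) S=69.8909 payoff=51.2491 vs cont=50.6163 → 51.2491 [stop]  node(3,1) S=89.4292 payoff=31.7108 vs cont=32.6627 → 32.6627 [wait]  node(3,2) S=114.4295 payoff=6.7105 vs cont=16.2553 → 16.2553 [wait]  node(3,3) S=146.4188 payoff=0.0000 vs cont=5.7212 → 5.7212 [wait]  ⇒ S*(3)=69.8909
t_2: node(2,0) S=79.0588 payoff=42.0812 vs cont=41.9128 → 42.0812 [stop]  node(2,1) S=101.1600 payoff=19.9800 vs cont=24.4867 → 24.4867 [wait]  node(2,2) S=129.4397 payoff=0.0000 vs cont=11.0307 → 11.0307 [wait]  ⇒ S*(2)=79.0588
t_1: node(1,0) S=89.4292 payoff=31.7108 vs cont=33.2768 → 33.2768 [wait]  node(1,1) S=114.4295 payoff=6.7105 vs cont=17.7934 → 17.7934 [wait]  ⇒ S*(1)=-
t_0: node(0,0) S=101.1600 payoff=19.9800 vs cont=25.5485 → 25.5485 [wait]  ⇒ S*(0)=-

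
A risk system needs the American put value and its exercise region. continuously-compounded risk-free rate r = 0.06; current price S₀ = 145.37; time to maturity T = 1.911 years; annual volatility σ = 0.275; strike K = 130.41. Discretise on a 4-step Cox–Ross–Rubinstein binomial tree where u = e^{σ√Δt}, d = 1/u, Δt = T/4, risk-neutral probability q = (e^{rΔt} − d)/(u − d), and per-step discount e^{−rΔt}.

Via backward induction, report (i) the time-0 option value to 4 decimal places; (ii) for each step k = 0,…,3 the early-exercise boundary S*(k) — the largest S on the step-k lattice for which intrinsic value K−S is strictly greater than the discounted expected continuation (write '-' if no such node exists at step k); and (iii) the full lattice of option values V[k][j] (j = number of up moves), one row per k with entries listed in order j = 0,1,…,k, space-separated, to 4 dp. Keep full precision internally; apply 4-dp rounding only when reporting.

Δt=0.47775, u=1.20934, d=0.82689, q=0.52866, disc=e^(-rΔt)=0.97174
k=4 terminal: V=max(K-S,0) → 62.4467 31.0127 0.0000 0.0000 0.0000
k=3: j=0 S=82.1911 intr=48.2189 cont=44.5338 V=48.2189[EX]; j=1 S=120.2056 intr=10.2044 cont=14.2045 V=14.2045[hold]; j=2 S=175.8024 intr=0.0000 cont=0.0000 V=0.0000[hold]; j=3 S=257.1135 intr=0.0000 cont=0.0000 V=0.0000[hold]  S*(3)=82.1911
k=2: j=0 S=99.3973 intr=31.0127 cont=29.3825 V=31.0127[EX]; j=1 S=145.3700 intr=0.0000 cont=6.5060 V=6.5060[hold]; j=2 S=212.6057 intr=0.0000 cont=0.0000 V=0.0000[hold]  S*(2)=99.3973
k=1: j=0 S=120.2056 intr=10.2044 cont=17.5467 V=17.5467[hold]; j=1 S=175.8024 intr=0.0000 cont=2.9799 V=2.9799[hold]  S*(1)=-
k=0: j=0 S=145.3700 intr=0.0000 cont=9.5676 V=9.5676[hold]  S*(0)=-

price = 9.5676
boundary = - - 99.3973 82.1911
tree:
9.5676
17.5467 2.9799
31.0127 6.5060 0.0000
48.2189 14.2045 0.0000 0.0000
62.4467 31.0127 0.0000 0.0000 0.0000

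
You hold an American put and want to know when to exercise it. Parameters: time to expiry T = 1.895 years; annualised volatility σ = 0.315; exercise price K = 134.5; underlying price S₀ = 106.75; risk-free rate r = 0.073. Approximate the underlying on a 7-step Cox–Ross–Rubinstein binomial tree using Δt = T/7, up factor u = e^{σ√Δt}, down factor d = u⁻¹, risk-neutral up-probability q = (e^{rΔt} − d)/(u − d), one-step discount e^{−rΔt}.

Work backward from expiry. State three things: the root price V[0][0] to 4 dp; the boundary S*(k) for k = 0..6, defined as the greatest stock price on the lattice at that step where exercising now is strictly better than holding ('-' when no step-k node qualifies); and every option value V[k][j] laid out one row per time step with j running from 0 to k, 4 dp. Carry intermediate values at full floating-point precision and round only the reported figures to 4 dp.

price = 30.4730
boundary = - 90.6127 76.9149 90.6127 76.9149 90.6127 106.7500
tree:
30.4730
43.8873 19.2476
57.5851 29.5876 10.4319
69.2123 43.8873 17.5101 4.2917
79.0817 57.5851 28.3918 8.1272 0.9123
87.4593 69.2123 43.8873 15.1633 1.9375 0.0000
94.5704 79.0817 57.5851 27.7500 4.1148 0.0000 0.0000
100.6065 87.4593 69.2123 43.8873 8.7388 0.0000 0.0000 0.0000

Δt=0.27071, u=1.17809, d=0.84883, q=0.51973, disc=e^(-rΔt)=0.98043
k=7 terminal: V=max(K-S,0) → 100.6065 87.4593 69.2123 43.8873 8.7388 0.0000 0.0000 0.0000
k=6: j=0 S=39.9296 intr=94.5704 cont=91.9385 V=94.5704[EX]; j=1 S=55.4183 intr=79.0817 cont=76.4498 V=79.0817[EX]; j=2 S=76.9149 intr=57.5851 cont=54.9532 V=57.5851[EX]; j=3 S=106.7500 intr=27.7500 cont=25.1181 V=27.7500[EX]; j=4 S=148.1581 intr=0.0000 cont=4.1148 V=4.1148[hold]; j=5 S=205.6283 intr=0.0000 cont=0.0000 V=0.0000[hold]; j=6 S=285.3911 intr=0.0000 cont=0.0000 V=0.0000[hold]  S*(6)=106.7500
k=5: j=0 S=47.0407 intr=87.4593 cont=84.8274 V=87.4593[EX]; j=1 S=65.2877 intr=69.2123 cont=66.5804 V=69.2123[EX]; j=2 S=90.6127 intr=43.8873 cont=41.2554 V=43.8873[EX]; j=3 S=125.7612 intr=8.7388 cont=15.1633 V=15.1633[hold]; j=4 S=174.5437 intr=0.0000 cont=1.9375 V=1.9375[hold]; j=5 S=242.2488 intr=0.0000 cont=0.0000 V=0.0000[hold]  S*(5)=90.6127
k=4: j=0 S=55.4183 intr=79.0817 cont=76.4498 V=79.0817[EX]; j=1 S=76.9149 intr=57.5851 cont=54.9532 V=57.5851[EX]; j=2 S=106.7500 intr=27.7500 cont=28.3918 V=28.3918[hold]; j=3 S=148.1581 intr=0.0000 cont=8.1272 V=8.1272[hold]; j=4 S=205.6283 intr=0.0000 cont=0.9123 V=0.9123[hold]  S*(4)=76.9149
k=3: j=0 S=65.2877 intr=69.2123 cont=66.5804 V=69.2123[EX]; j=1 S=90.6127 intr=43.8873 cont=41.5824 V=43.8873[EX]; j=2 S=125.7612 intr=8.7388 cont=17.5101 V=17.5101[hold]; j=3 S=174.5437 intr=0.0000 cont=4.2917 V=4.2917[hold]  S*(3)=90.6127
k=2: j=0 S=76.9149 intr=57.5851 cont=54.9532 V=57.5851[EX]; j=1 S=106.7500 intr=27.7500 cont=29.5876 V=29.5876[hold]; j=2 S=148.1581 intr=0.0000 cont=10.4319 V=10.4319[hold]  S*(2)=76.9149
k=1: j=0 S=90.6127 intr=43.8873 cont=42.1918 V=43.8873[EX]; j=1 S=125.7612 intr=8.7388 cont=19.2476 V=19.2476[hold]  S*(1)=90.6127
k=0: j=0 S=106.7500 intr=27.7500 cont=30.4730 V=30.4730[hold]  S*(0)=-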